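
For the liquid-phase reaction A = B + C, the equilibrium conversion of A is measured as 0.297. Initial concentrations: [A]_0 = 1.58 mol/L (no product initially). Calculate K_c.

K_c = 0.198 mol/L

Let X = conversion of A.
Concentrations: [A] = 1.58 − 1.58X; [B] = 1.58X; [C] = 1.58X.
At X = 0.297: [A] = 1.11, [B] = 0.469, [C] = 0.469.
K_c = [B] [C] / ([A]) = 0.198 mol/L.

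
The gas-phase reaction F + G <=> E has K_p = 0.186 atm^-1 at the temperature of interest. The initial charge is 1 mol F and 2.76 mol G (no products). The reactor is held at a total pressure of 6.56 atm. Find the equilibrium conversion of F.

X = 0.460

Take 1 mol F as basis and let X be its fractional conversion, so ξ = X.
Species balance: n_F = 1 − X; n_G = 2.76 − X; n_E = X.
Summing: n_T = 3.76 − X.
With p_i = (n_i/n_T)P, K_p = p_E / (p_F p_G).
Setting this equal to 0.186 atm^-1 and taking the physical root (0 < X < 1) gives X = 0.460.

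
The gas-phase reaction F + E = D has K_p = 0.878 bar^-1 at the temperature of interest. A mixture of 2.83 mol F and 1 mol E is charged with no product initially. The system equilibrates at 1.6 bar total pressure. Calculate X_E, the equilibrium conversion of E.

Basis: 1 mol E initially; let X = conversion of E. Extent ξ = X.
At extent ξ: n_F = 2.83 − X; n_E = 1 − X; n_D = X.
Total moles n_T = 3.83 − X.
With p_i = (n_i/n_T)P, K_p = p_D / (p_F p_E).
Substituting and setting equal to 0.878 bar^-1 gives a polynomial in X; the root in (0,1) is X = 0.496.

X = 0.496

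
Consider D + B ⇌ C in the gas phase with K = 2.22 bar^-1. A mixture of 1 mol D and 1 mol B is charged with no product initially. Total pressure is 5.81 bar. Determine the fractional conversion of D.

X = 0.732

Let X = conversion of D (basis 1 mol D); extent of reaction ξ = X.
Species balance: n_D = 1 − X; n_B = 1 − X; n_C = X.
Summing: n_T = 2 − X.
y_i = n_i/n_T, p_i = y_i·P. K = p_C / (p_D p_B).
Setting this equal to 2.22 bar^-1 and taking the physical root (0 < X < 1) gives X = 0.732.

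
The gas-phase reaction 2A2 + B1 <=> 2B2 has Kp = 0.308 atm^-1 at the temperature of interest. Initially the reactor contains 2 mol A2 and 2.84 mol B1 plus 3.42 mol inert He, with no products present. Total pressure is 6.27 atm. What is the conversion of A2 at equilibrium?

Basis: 2 mol A2 initially; let X = conversion of A2. Extent ξ = X.
Mole table: n_A2 = 2 − 2X; n_B1 = 2.84 − X; n_B2 = 2X; n_I = 3.42 (inert).
Total moles n_T = 8.26 − X.
Mole fractions y_i = n_i/n_T; Kp = p_B2^2 / (p_A2^2 p_B1) with p_i = y_i·P.
This yields a degree-3 equation in X; solving on (0,1), X = 0.435.

X = 0.435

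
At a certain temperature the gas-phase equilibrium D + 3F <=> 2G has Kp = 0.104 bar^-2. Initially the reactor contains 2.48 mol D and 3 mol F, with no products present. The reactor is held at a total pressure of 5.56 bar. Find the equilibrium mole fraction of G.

Basis: 3 mol F initially; let X = conversion of F. Extent ξ = X.
Moles: n_D = 2.48 − X; n_F = 3 − 3X; n_G = 2X.
Summing: n_T = 5.48 − 2X.
With p_i = (n_i/n_T)P, Kp = p_G^2 / (p_D p_F^3).
This yields a degree-4 equation in X; solving on (0,1), X = 0.507.
Then n_G = 1.01, n_T = 4.47, so y_G = 0.227.

y_G = 0.227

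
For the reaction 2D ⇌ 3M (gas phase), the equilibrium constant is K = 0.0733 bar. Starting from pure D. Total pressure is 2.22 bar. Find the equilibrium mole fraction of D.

Take 1 mol D as basis and let X be its fractional conversion, so ξ = 0.5X.
At extent ξ: n_D = 1 − X; n_M = 1.5X.
Total moles n_T = 1 + 0.5X.
y_i = n_i/n_T, p_i = y_i·P. K = p_M^3 / (p_D^2).
Setting this equal to 0.0733 bar and taking the physical root (0 < X < 1) gives X = 0.191.
Then n_D = 0.809, n_T = 1.1, so y_D = 0.738.

y_D = 0.738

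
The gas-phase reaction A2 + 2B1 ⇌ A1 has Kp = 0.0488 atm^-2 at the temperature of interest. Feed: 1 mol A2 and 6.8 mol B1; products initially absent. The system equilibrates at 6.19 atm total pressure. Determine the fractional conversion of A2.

Basis: 1 mol A2 initially; let X = conversion of A2. Extent ξ = X.
At extent ξ: n_A2 = 1 − X; n_B1 = 6.8 − 2X; n_A1 = X.
Summing: n_T = 7.8 − 2X.
y_i = n_i/n_T, p_i = y_i·P. Kp = p_A1 / (p_A2 p_B1^2).
This yields a degree-3 equation in X; solving on (0,1), X = 0.574.

X = 0.574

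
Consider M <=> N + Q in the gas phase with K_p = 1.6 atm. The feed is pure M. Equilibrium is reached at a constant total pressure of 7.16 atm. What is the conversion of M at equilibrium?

Let X = conversion of M (basis 1 mol M); extent of reaction ξ = X.
Species balance: n_M = 1 − X; n_N = X; n_Q = X.
Total moles n_T = 1 + X.
With p_i = (n_i/n_T)P, K_p = p_N p_Q / (p_M).
This yields a degree-2 equation in X; solving on (0,1), X = 0.427.

X = 0.427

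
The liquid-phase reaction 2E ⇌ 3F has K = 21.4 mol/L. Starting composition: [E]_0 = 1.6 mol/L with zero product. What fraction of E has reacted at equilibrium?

Let X = conversion of E; extent ξ = 1.6X/2 mol/L.
Concentrations: [E] = 1.6 − 1.6X; [F] = 2.4X.
K = [F]^3 / ([E]^2).
Equating to 21.4 mol/L: the physical root is X = 0.704.

X = 0.704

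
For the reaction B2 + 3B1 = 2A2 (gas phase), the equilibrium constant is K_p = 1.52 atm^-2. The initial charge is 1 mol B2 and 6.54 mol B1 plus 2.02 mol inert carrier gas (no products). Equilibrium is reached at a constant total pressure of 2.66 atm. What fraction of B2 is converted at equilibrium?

X = 0.793

Let X = conversion of B2 (basis 1 mol B2); extent of reaction ξ = X.
At extent ξ: n_B2 = 1 − X; n_B1 = 6.54 − 3X; n_A2 = 2X; n_I = 2.02 (inert).
n_T = Σnᵢ = 9.56 − 2X.
With p_i = (n_i/n_T)P, K_p = p_A2^2 / (p_B2 p_B1^3).
This yields a degree-4 equation in X; solving on (0,1), X = 0.793.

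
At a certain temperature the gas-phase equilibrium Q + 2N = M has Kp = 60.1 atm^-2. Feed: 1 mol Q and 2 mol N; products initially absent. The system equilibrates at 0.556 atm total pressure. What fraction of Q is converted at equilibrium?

Take 1 mol Q as basis and let X be its fractional conversion, so ξ = X.
Moles: n_Q = 1 − X; n_N = 2 − 2X; n_M = X.
Total moles n_T = 3 − 2X.
With p_i = (n_i/n_T)P, Kp = p_M / (p_Q p_N^2).
Equating to 60.1 atm^-2 and solving on 0 < X < 1: X = 0.712.

X = 0.712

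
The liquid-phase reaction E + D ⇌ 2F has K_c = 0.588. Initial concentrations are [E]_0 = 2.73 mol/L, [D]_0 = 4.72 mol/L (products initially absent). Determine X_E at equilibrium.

Let X = conversion of E; extent ξ = 2.73·X mol/L.
Concentrations: [E] = 2.73 − 2.73X; [D] = 4.72 − 2.73X; [F] = 5.46X.
K_c = [F]^2 / ([E] [D]).
Solving K_c = 0.588 for X ∈ (0,1): X = 0.359.

X = 0.359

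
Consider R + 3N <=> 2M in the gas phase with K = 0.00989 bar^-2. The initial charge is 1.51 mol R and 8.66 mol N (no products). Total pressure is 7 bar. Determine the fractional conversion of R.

Basis: 1.51 mol R initially; let X = conversion of R. Extent ξ = 1.51X.
Mole table: n_R = 1.51 − 1.51X; n_N = 8.66 − 4.53X; n_M = 3.02X.
n_T = Σnᵢ = 10.2 − 3.02X.
Mole fractions y_i = n_i/n_T; K = p_M^2 / (p_R p_N^3) with p_i = y_i·P.
Setting this equal to 0.00989 bar^-2 and taking the physical root (0 < X < 1) gives X = 0.423.

X = 0.423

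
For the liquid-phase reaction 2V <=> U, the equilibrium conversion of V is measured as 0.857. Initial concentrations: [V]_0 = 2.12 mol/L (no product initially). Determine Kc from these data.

Kc = 9.88 L/mol

Let X = conversion of V.
Concentrations: [V] = 2.12 − 2.12X; [U] = 1.06X.
At X = 0.857: [V] = 0.303, [U] = 0.908.
Kc = [U] / ([V]^2) = 9.88 L/mol.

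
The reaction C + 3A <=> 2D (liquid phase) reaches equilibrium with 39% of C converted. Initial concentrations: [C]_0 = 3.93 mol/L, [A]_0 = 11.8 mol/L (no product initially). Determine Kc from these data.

Let X = conversion of C.
Concentrations: [C] = 3.93 − 3.93X; [A] = 11.8 − 11.8X; [D] = 7.86X.
At X = 0.39: [C] = 2.4, [A] = 7.2, [D] = 3.07.
Kc = [D]^2 / ([C] [A]^3) = 0.0105 (mol/L)^-2.

Kc = 0.0105 (mol/L)^-2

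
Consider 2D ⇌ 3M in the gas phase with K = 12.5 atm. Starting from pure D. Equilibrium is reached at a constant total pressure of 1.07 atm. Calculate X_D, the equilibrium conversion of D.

X = 0.719

Take 1 mol D as basis and let X be its fractional conversion, so ξ = 0.5X.
Mole table: n_D = 1 − X; n_M = 1.5X.
Total moles n_T = 1 + 0.5X.
With p_i = (n_i/n_T)P, K = p_M^3 / (p_D^2).
Setting this equal to 12.5 atm and taking the physical root (0 < X < 1) gives X = 0.719.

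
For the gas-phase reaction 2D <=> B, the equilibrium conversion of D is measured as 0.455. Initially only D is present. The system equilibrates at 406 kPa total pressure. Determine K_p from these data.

Take 1 mol D as basis and let X be its fractional conversion, so ξ = 0.5X.
Species balance: n_D = 1 − X; n_B = 0.5X.
n_T = Σnᵢ = 1 − 0.5X.
At X = 0.455: n_D = 0.545, n_B = 0.228, n_T = 0.772.
p_i = (n_i/n_T)·P. K_p = p_B / (p_D^2) = 0.00146 kPa^-1.

K_p = 0.00146 kPa^-1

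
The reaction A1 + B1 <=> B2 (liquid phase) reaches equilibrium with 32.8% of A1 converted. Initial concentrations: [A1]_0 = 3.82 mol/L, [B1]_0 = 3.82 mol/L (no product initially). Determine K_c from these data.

K_c = 0.19 L/mol

Let X = conversion of A1.
Concentrations: [A1] = 3.82 − 3.82X; [B1] = 3.82 − 3.82X; [B2] = 3.82X.
At X = 0.328: [A1] = 2.57, [B1] = 2.57, [B2] = 1.25.
K_c = [B2] / ([A1] [B1]) = 0.19 L/mol.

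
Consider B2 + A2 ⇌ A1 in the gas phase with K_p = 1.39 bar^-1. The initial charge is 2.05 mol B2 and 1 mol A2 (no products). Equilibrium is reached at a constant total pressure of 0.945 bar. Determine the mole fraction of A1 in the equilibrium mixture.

Let X = conversion of A2 (basis 1 mol A2); extent of reaction ξ = X.
Moles: n_B2 = 2.05 − X; n_A2 = 1 − X; n_A1 = X.
Total moles n_T = 3.05 − X.
y_i = n_i/n_T, p_i = y_i·P. K_p = p_A1 / (p_B2 p_A2).
Equating to 1.39 bar^-1 and solving on 0 < X < 1: X = 0.447.
Then n_A1 = 0.447, n_T = 2.6, so y_A1 = 0.172.

y_A1 = 0.172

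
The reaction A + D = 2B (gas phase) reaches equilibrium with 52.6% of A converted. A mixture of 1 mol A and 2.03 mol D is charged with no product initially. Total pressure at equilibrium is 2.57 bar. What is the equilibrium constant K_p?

Take 1 mol A as basis and let X be its fractional conversion, so ξ = X.
At extent ξ: n_A = 1 − X; n_D = 2.03 − X; n_B = 2X.
n_T stays at 3.03 (no change in mole number).
At X = 0.526: n_A = 0.474, n_D = 1.5, n_B = 1.05, n_T = 3.03.
p_i = (n_i/n_T)·P. K_p = p_B^2 / (p_A p_D) = 1.55.

K_p = 1.55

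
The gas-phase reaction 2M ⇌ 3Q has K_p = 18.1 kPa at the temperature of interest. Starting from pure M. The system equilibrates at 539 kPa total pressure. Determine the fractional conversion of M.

Take 1 mol M as basis and let X be its fractional conversion, so ξ = 0.5X.
Mole table: n_M = 1 − X; n_Q = 1.5X.
Total moles n_T = 1 + 0.5X.
With p_i = (n_i/n_T)P, K_p = p_Q^3 / (p_M^2).
Setting this equal to 18.1 kPa and taking the physical root (0 < X < 1) gives X = 0.192.

X = 0.192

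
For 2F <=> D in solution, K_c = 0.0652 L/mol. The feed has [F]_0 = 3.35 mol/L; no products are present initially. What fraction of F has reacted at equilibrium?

Let X = conversion of F; extent ξ = 3.35X/2 mol/L.
Concentrations: [F] = 3.35 − 3.35X; [D] = 1.68X.
K_c = [D] / ([F]^2).
This equals 0.0652 at X = 0.247 (the root in 0 < X < 1).

X = 0.247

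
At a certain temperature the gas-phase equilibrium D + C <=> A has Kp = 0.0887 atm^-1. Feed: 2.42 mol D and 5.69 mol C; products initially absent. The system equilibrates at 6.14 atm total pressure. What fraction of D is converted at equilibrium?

Take 2.42 mol D as basis and let X be its fractional conversion, so ξ = 2.42X.
Mole table: n_D = 2.42 − 2.42X; n_C = 5.69 − 2.42X; n_A = 2.42X.
n_T = Σnᵢ = 8.11 − 2.42X.
y_i = n_i/n_T, p_i = y_i·P. Kp = p_A / (p_D p_C).
This yields a degree-2 equation in X; solving on (0,1), X = 0.269.

X = 0.269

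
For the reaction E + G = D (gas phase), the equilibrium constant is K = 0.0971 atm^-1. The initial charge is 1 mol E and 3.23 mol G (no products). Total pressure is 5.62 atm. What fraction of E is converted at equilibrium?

X = 0.289

Take 1 mol E as basis and let X be its fractional conversion, so ξ = X.
At extent ξ: n_E = 1 − X; n_G = 3.23 − X; n_D = X.
Summing: n_T = 4.23 − X.
Mole fractions y_i = n_i/n_T; K = p_D / (p_E p_G) with p_i = y_i·P.
Setting this equal to 0.0971 atm^-1 and taking the physical root (0 < X < 1) gives X = 0.289.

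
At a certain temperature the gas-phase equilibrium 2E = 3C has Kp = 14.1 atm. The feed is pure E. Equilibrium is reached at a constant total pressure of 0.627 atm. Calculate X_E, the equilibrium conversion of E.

Basis: 1 mol E initially; let X = conversion of E. Extent ξ = 0.5X.
At extent ξ: n_E = 1 − X; n_C = 1.5X.
Summing: n_T = 1 + 0.5X.
Mole fractions y_i = n_i/n_T; Kp = p_C^3 / (p_E^2) with p_i = y_i·P.
This yields a degree-3 equation in X; solving on (0,1), X = 0.775.

X = 0.775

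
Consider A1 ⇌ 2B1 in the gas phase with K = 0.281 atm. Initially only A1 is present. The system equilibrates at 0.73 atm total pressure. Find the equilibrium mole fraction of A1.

y_A1 = 0.543

Basis: 1 mol A1 initially; let X = conversion of A1. Extent ξ = X.
At extent ξ: n_A1 = 1 − X; n_B1 = 2X.
Summing: n_T = 1 + X.
With p_i = (n_i/n_T)P, K = p_B1^2 / (p_A1).
Substituting and setting equal to 0.281 atm gives a polynomial in X; the root in (0,1) is X = 0.296.
Then n_A1 = 0.704, n_T = 1.3, so y_A1 = 0.543.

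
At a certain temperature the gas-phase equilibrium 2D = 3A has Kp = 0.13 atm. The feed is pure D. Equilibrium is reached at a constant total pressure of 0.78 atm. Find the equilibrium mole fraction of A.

y_A = 0.394

Take 1 mol D as basis and let X be its fractional conversion, so ξ = 0.5X.
At extent ξ: n_D = 1 − X; n_A = 1.5X.
Total moles n_T = 1 + 0.5X.
y_i = n_i/n_T, p_i = y_i·P. Kp = p_A^3 / (p_D^2).
Setting this equal to 0.13 atm and taking the physical root (0 < X < 1) gives X = 0.302.
Then n_A = 0.454, n_T = 1.15, so y_A = 0.394.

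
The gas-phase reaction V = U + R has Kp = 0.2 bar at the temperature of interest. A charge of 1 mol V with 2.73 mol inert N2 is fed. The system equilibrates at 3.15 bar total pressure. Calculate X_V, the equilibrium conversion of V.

Take 1 mol V as basis and let X be its fractional conversion, so ξ = X.
Mole table: n_V = 1 − X; n_U = X; n_R = X; n_I = 2.73 (inert).
n_T = Σnᵢ = 3.73 + X.
With p_i = (n_i/n_T)P, Kp = p_U p_R / (p_V).
Substituting and setting equal to 0.2 bar gives a polynomial in X; the root in (0,1) is X = 0.397.

X = 0.397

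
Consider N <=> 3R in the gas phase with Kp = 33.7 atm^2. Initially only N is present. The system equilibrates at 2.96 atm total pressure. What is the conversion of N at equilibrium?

X = 0.643

Let X = conversion of N (basis 1 mol N); extent of reaction ξ = X.
Moles: n_N = 1 − X; n_R = 3X.
n_T = Σnᵢ = 1 + 2X.
y_i = n_i/n_T, p_i = y_i·P. Kp = p_R^3 / (p_N).
Equating to 33.7 atm^2 and solving on 0 < X < 1: X = 0.643.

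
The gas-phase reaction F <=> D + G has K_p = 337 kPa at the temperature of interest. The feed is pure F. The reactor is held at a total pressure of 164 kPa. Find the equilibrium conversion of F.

X = 0.820

Take 1 mol F as basis and let X be its fractional conversion, so ξ = X.
At extent ξ: n_F = 1 − X; n_D = X; n_G = X.
n_T = Σnᵢ = 1 + X.
y_i = n_i/n_T, p_i = y_i·P. K_p = p_D p_G / (p_F).
This yields a degree-2 equation in X; solving on (0,1), X = 0.820.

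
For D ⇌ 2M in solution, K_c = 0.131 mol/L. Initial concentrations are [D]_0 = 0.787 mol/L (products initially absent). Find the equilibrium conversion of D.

X = 0.184

Let X = conversion of D; extent ξ = 0.787·X mol/L.
Concentrations: [D] = 0.787 − 0.787X; [M] = 1.57X.
K_c = [M]^2 / ([D]).
Solving K_c = 0.131 for X ∈ (0,1): X = 0.184.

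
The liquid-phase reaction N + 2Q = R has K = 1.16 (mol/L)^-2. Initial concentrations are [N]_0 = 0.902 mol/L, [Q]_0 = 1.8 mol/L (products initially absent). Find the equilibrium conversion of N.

X = 0.492

Let X = conversion of N; extent ξ = 0.902·X mol/L.
Concentrations: [N] = 0.902 − 0.902X; [Q] = 1.8 − 1.8X; [R] = 0.902X.
K = [R] / ([N] [Q]^2).
Setting equal to 1.16 and solving for X on (0,1) gives X = 0.492.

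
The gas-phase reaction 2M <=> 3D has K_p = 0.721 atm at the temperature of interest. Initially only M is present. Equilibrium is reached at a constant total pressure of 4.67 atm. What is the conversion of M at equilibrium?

X = 0.296

Basis: 1 mol M initially; let X = conversion of M. Extent ξ = 0.5X.
Moles: n_M = 1 − X; n_D = 1.5X.
Total moles n_T = 1 + 0.5X.
y_i = n_i/n_T, p_i = y_i·P. K_p = p_D^3 / (p_M^2).
Equating to 0.721 atm and solving on 0 < X < 1: X = 0.296.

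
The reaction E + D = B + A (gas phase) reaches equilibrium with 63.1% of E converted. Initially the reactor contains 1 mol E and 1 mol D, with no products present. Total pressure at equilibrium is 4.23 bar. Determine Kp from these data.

Kp = 2.92

Let X = conversion of E (basis 1 mol E); extent of reaction ξ = X.
At extent ξ: n_E = 1 − X; n_D = 1 − X; n_B = X; n_A = X.
Total moles n_T = 2 (Δν = 0, constant).
At X = 0.631: n_E = 0.369, n_D = 0.369, n_B = 0.631, n_A = 0.631, n_T = 2.
p_i = (n_i/n_T)·P. Kp = p_B p_A / (p_E p_D) = 2.92.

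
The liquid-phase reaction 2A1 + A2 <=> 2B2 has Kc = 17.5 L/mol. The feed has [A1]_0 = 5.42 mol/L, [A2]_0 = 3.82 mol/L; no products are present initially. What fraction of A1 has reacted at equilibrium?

Let X = conversion of A1; extent ξ = 5.42X/2 mol/L.
Concentrations: [A1] = 5.42 − 5.42X; [A2] = 3.82 − 2.71X; [B2] = 5.42X.
Kc = [B2]^2 / ([A1]^2 [A2]).
Setting equal to 17.5 and solving for X on (0,1) gives X = 0.839.

X = 0.839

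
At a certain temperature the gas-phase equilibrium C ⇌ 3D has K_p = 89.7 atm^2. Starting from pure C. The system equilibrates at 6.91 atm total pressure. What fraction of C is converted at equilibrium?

Basis: 1 mol C initially; let X = conversion of C. Extent ξ = X.
At extent ξ: n_C = 1 − X; n_D = 3X.
Summing: n_T = 1 + 2X.
With p_i = (n_i/n_T)P, K_p = p_D^3 / (p_C).
Equating to 89.7 atm^2 and solving on 0 < X < 1: X = 0.518.

X = 0.518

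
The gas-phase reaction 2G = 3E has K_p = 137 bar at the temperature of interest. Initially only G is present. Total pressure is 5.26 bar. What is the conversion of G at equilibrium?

X = 0.787

Take 1 mol G as basis and let X be its fractional conversion, so ξ = 0.5X.
Species balance: n_G = 1 − X; n_E = 1.5X.
Total moles n_T = 1 + 0.5X.
Mole fractions y_i = n_i/n_T; K_p = p_E^3 / (p_G^2) with p_i = y_i·P.
Setting this equal to 137 bar and taking the physical root (0 < X < 1) gives X = 0.787.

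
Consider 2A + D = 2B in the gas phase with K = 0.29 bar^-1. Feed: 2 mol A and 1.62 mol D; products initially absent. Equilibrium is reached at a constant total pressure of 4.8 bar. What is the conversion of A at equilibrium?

X = 0.419

Take 2 mol A as basis and let X be its fractional conversion, so ξ = X.
At extent ξ: n_A = 2 − 2X; n_D = 1.62 − X; n_B = 2X.
Summing: n_T = 3.62 − X.
y_i = n_i/n_T, p_i = y_i·P. K = p_B^2 / (p_A^2 p_D).
This yields a degree-3 equation in X; solving on (0,1), X = 0.419.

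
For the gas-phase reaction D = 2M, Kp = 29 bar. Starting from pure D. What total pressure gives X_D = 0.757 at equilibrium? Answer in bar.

P = 5.4 bar

Take 1 mol D as basis and let X be its fractional conversion, so ξ = X.
Mole table: n_D = 1 − X; n_M = 2X.
Summing: n_T = 1 + X.
Kp = p_M^2 / (p_D) with p_i = (n_i/n_T)·P.
At X = 0.757: the mole-fraction product g(X) = Π y_i^ν_i = 5.369. Since Kp = g(X)·P^{1}, P = (Kp/g)^(1/1) = (29/5.369)^(1/1) = 5.4 bar.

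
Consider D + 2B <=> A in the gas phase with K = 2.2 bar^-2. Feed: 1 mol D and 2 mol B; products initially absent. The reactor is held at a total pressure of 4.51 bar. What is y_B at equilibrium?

Let X = conversion of D (basis 1 mol D); extent of reaction ξ = X.
Moles: n_D = 1 − X; n_B = 2 − 2X; n_A = X.
Total moles n_T = 3 − 2X.
y_i = n_i/n_T, p_i = y_i·P. K = p_A / (p_D p_B^2).
Substituting and setting equal to 2.2 bar^-2 gives a polynomial in X; the root in (0,1) is X = 0.793.
Then n_B = 0.414, n_T = 1.41, so y_B = 0.293.

y_B = 0.293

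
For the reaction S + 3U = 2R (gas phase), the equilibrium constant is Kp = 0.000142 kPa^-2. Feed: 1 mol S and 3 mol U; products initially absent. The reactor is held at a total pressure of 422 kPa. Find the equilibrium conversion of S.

X = 0.636

Let X = conversion of S (basis 1 mol S); extent of reaction ξ = X.
Mole table: n_S = 1 − X; n_U = 3 − 3X; n_R = 2X.
Total moles n_T = 4 − 2X.
With p_i = (n_i/n_T)P, Kp = p_R^2 / (p_S p_U^3).
Substituting and setting equal to 0.000142 kPa^-2 gives a polynomial in X; the root in (0,1) is X = 0.636.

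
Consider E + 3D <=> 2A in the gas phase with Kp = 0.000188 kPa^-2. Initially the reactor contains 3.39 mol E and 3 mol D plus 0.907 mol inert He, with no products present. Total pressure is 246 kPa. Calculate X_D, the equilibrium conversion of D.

Basis: 3 mol D initially; let X = conversion of D. Extent ξ = X.
Moles: n_E = 3.39 − X; n_D = 3 − 3X; n_A = 2X; n_I = 0.907 (inert).
Summing: n_T = 7.3 − 2X.
y_i = n_i/n_T, p_i = y_i·P. Kp = p_A^2 / (p_E p_D^3).
Substituting and setting equal to 0.000188 kPa^-2 gives a polynomial in X; the root in (0,1) is X = 0.602.

X = 0.602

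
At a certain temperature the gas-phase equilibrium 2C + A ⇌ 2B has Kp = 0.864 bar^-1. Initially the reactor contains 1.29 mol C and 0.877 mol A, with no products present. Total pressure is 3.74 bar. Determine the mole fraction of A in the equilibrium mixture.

y_A = 0.301

Take 1.29 mol C as basis and let X be its fractional conversion, so ξ = 0.645X.
Moles: n_C = 1.29 − 1.29X; n_A = 0.877 − 0.645X; n_B = 1.29X.
Total moles n_T = 2.17 − 0.645X.
Mole fractions y_i = n_i/n_T; Kp = p_B^2 / (p_C^2 p_A) with p_i = y_i·P.
Setting this equal to 0.864 bar^-1 and taking the physical root (0 < X < 1) gives X = 0.497.
Then n_A = 0.557, n_T = 1.85, so y_A = 0.301.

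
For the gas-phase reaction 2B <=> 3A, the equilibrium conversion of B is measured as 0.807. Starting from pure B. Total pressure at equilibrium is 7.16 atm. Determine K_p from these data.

K_p = 243 atm

Let X = conversion of B (basis 1 mol B); extent of reaction ξ = 0.5X.
Mole table: n_B = 1 − X; n_A = 1.5X.
Summing: n_T = 1 + 0.5X.
At X = 0.807: n_B = 0.193, n_A = 1.21, n_T = 1.4.
p_i = (n_i/n_T)·P. K_p = p_A^3 / (p_B^2) = 243 atm.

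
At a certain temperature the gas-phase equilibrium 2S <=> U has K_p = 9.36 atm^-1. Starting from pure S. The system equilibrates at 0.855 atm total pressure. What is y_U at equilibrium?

y_U = 0.704

Let X = conversion of S (basis 1 mol S); extent of reaction ξ = 0.5X.
Species balance: n_S = 1 − X; n_U = 0.5X.
Total moles n_T = 1 − 0.5X.
Mole fractions y_i = n_i/n_T; K_p = p_U / (p_S^2) with p_i = y_i·P.
Equating to 9.36 atm^-1 and solving on 0 < X < 1: X = 0.826.
Then n_U = 0.413, n_T = 0.587, so y_U = 0.704.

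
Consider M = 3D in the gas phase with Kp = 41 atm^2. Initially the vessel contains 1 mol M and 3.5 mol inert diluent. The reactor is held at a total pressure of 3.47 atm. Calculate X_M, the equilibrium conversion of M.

X = 0.867

Basis: 1 mol M initially; let X = conversion of M. Extent ξ = X.
Moles: n_M = 1 − X; n_D = 3X; n_I = 3.5 (inert).
Total moles n_T = 4.5 + 2X.
y_i = n_i/n_T, p_i = y_i·P. Kp = p_D^3 / (p_M).
This yields a degree-3 equation in X; solving on (0,1), X = 0.867.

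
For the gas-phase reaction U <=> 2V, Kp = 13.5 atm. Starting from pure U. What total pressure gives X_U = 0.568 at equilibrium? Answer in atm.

Basis: 1 mol U initially; let X = conversion of U. Extent ξ = X.
Mole table: n_U = 1 − X; n_V = 2X.
Total moles n_T = 1 + X.
Kp = p_V^2 / (p_U) with p_i = (n_i/n_T)·P.
At X = 0.568: the mole-fraction product g(X) = Π y_i^ν_i = 1.905. Since Kp = g(X)·P^{1}, P = (Kp/g)^(1/1) = (13.5/1.905)^(1/1) = 7.09 atm.

P = 7.09 atm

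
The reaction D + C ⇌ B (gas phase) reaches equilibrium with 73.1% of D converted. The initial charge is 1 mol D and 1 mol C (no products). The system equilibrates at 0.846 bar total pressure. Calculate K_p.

K_p = 15.2 bar^-1

Basis: 1 mol D initially; let X = conversion of D. Extent ξ = X.
Species balance: n_D = 1 − X; n_C = 1 − X; n_B = X.
Summing: n_T = 2 − X.
At X = 0.731: n_D = 0.269, n_C = 0.269, n_B = 0.731, n_T = 1.27.
p_i = (n_i/n_T)·P. K_p = p_B / (p_D p_C) = 15.2 bar^-1.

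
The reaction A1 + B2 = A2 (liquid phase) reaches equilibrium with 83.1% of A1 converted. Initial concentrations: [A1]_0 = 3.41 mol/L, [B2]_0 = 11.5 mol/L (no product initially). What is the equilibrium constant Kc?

Let X = conversion of A1.
Concentrations: [A1] = 3.41 − 3.41X; [B2] = 11.5 − 3.41X; [A2] = 3.41X.
At X = 0.831: [A1] = 0.576, [B2] = 8.67, [A2] = 2.83.
Kc = [A2] / ([A1] [B2]) = 0.567 L/mol.

Kc = 0.567 L/mol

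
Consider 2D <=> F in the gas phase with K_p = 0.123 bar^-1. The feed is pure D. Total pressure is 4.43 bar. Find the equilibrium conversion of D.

Basis: 1 mol D initially; let X = conversion of D. Extent ξ = 0.5X.
Mole table: n_D = 1 − X; n_F = 0.5X.
Summing: n_T = 1 − 0.5X.
With p_i = (n_i/n_T)P, K_p = p_F / (p_D^2).
Equating to 0.123 bar^-1 and solving on 0 < X < 1: X = 0.439.

X = 0.439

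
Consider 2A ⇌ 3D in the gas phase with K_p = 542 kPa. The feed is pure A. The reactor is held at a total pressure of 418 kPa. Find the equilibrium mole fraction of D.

y_D = 0.596

Take 1 mol A as basis and let X be its fractional conversion, so ξ = 0.5X.
Mole table: n_A = 1 − X; n_D = 1.5X.
n_T = Σnᵢ = 1 + 0.5X.
With p_i = (n_i/n_T)P, K_p = p_D^3 / (p_A^2).
Substituting and setting equal to 542 kPa gives a polynomial in X; the root in (0,1) is X = 0.496.
Then n_D = 0.744, n_T = 1.25, so y_D = 0.596.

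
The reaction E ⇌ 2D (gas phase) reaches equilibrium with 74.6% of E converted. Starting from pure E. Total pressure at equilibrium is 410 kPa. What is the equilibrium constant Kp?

Let X = conversion of E (basis 1 mol E); extent of reaction ξ = X.
Moles: n_E = 1 − X; n_D = 2X.
Total moles n_T = 1 + X.
At X = 0.746: n_E = 0.254, n_D = 1.49, n_T = 1.75.
p_i = (n_i/n_T)·P. Kp = p_D^2 / (p_E) = 2.06e+03 kPa.

Kp = 2.06e+03 kPa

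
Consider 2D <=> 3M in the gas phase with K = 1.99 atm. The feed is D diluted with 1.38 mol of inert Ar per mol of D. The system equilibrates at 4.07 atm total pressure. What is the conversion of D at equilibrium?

Let X = conversion of D (basis 1 mol D); extent of reaction ξ = 0.5X.
Species balance: n_D = 1 − X; n_M = 1.5X; n_I = 1.38 (inert).
Total moles n_T = 2.38 + 0.5X.
With p_i = (n_i/n_T)P, K = p_M^3 / (p_D^2).
Setting this equal to 1.99 atm and taking the physical root (0 < X < 1) gives X = 0.472.

X = 0.472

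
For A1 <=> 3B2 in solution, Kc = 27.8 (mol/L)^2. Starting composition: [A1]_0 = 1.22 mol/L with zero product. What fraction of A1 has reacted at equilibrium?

X = 0.633

Let X = conversion of A1; extent ξ = 1.22·X mol/L.
Concentrations: [A1] = 1.22 − 1.22X; [B2] = 3.66X.
Kc = [B2]^3 / ([A1]).
Setting equal to 27.8 and solving for X on (0,1) gives X = 0.633.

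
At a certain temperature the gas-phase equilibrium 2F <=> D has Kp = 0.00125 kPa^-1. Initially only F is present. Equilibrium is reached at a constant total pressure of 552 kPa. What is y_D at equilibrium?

y_D = 0.320

Basis: 1 mol F initially; let X = conversion of F. Extent ξ = 0.5X.
At extent ξ: n_F = 1 − X; n_D = 0.5X.
Total moles n_T = 1 − 0.5X.
Mole fractions y_i = n_i/n_T; Kp = p_D / (p_F^2) with p_i = y_i·P.
Setting this equal to 0.00125 kPa^-1 and taking the physical root (0 < X < 1) gives X = 0.484.
Then n_D = 0.242, n_T = 0.758, so y_D = 0.320.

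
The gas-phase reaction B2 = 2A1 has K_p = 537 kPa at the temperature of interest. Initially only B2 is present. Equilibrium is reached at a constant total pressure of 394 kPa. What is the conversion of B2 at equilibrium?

Let X = conversion of B2 (basis 1 mol B2); extent of reaction ξ = X.
Mole table: n_B2 = 1 − X; n_A1 = 2X.
Summing: n_T = 1 + X.
Mole fractions y_i = n_i/n_T; K_p = p_A1^2 / (p_B2) with p_i = y_i·P.
Setting this equal to 537 kPa and taking the physical root (0 < X < 1) gives X = 0.504.

X = 0.504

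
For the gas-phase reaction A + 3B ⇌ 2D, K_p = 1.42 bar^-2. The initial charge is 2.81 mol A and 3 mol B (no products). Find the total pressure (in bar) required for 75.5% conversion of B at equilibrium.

P = 6.03 bar

Let X = conversion of B (basis 3 mol B); extent of reaction ξ = X.
At extent ξ: n_A = 2.81 − X; n_B = 3 − 3X; n_D = 2X.
Summing: n_T = 5.81 − 2X.
K_p = p_D^2 / (p_A p_B^3) with p_i = (n_i/n_T)·P.
At X = 0.755: the mole-fraction product g(X) = Π y_i^ν_i = 51.67. Since K_p = g(X)·P^{-2}, P = (g/K_p)^(1/2) = (51.67/1.42)^(1/2) = 6.03 bar.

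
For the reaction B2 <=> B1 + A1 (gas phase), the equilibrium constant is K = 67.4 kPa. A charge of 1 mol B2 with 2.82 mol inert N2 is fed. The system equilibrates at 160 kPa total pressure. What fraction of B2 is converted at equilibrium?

Take 1 mol B2 as basis and let X be its fractional conversion, so ξ = X.
At extent ξ: n_B2 = 1 − X; n_B1 = X; n_A1 = X; n_I = 2.82 (inert).
Summing: n_T = 3.82 + X.
y_i = n_i/n_T, p_i = y_i·P. K = p_B1 p_A1 / (p_B2).
This yields a degree-2 equation in X; solving on (0,1), X = 0.725.

X = 0.725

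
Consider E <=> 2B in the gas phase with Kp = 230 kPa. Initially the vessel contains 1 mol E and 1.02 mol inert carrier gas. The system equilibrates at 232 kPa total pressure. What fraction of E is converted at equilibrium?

Take 1 mol E as basis and let X be its fractional conversion, so ξ = X.
At extent ξ: n_E = 1 − X; n_B = 2X; n_I = 1.02 (inert).
n_T = Σnᵢ = 2.02 + X.
y_i = n_i/n_T, p_i = y_i·P. Kp = p_B^2 / (p_E).
Setting this equal to 230 kPa and taking the physical root (0 < X < 1) gives X = 0.540.

X = 0.540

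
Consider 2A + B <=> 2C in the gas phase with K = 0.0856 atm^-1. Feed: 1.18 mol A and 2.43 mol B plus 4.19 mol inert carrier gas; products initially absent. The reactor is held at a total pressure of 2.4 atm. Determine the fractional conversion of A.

Let X = conversion of A (basis 1.18 mol A); extent of reaction ξ = 0.59X.
Mole table: n_A = 1.18 − 1.18X; n_B = 2.43 − 0.59X; n_C = 1.18X; n_I = 4.19 (inert).
Summing: n_T = 7.8 − 0.59X.
With p_i = (n_i/n_T)P, K = p_C^2 / (p_A^2 p_B).
This yields a degree-3 equation in X; solving on (0,1), X = 0.199.

X = 0.199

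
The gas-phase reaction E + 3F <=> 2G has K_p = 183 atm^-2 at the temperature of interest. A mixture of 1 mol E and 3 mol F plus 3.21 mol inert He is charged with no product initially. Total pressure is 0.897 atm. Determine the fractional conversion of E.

X = 0.651

Take 1 mol E as basis and let X be its fractional conversion, so ξ = X.
Mole table: n_E = 1 − X; n_F = 3 − 3X; n_G = 2X; n_I = 3.21 (inert).
n_T = Σnᵢ = 7.21 − 2X.
Mole fractions y_i = n_i/n_T; K_p = p_G^2 / (p_E p_F^3) with p_i = y_i·P.
This yields a degree-4 equation in X; solving on (0,1), X = 0.651.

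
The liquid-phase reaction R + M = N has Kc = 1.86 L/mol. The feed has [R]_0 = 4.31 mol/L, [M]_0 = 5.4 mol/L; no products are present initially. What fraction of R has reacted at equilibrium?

Let X = conversion of R; extent ξ = 4.31·X mol/L.
Concentrations: [R] = 4.31 − 4.31X; [M] = 5.4 − 4.31X; [N] = 4.31X.
Kc = [N] / ([R] [M]).
Setting equal to 1.86 and solving for X on (0,1) gives X = 0.788.

X = 0.788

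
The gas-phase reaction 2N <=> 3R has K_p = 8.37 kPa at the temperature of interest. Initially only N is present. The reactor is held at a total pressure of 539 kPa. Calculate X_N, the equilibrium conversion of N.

X = 0.153

Take 1 mol N as basis and let X be its fractional conversion, so ξ = 0.5X.
Mole table: n_N = 1 − X; n_R = 1.5X.
n_T = Σnᵢ = 1 + 0.5X.
With p_i = (n_i/n_T)P, K_p = p_R^3 / (p_N^2).
Substituting and setting equal to 8.37 kPa gives a polynomial in X; the root in (0,1) is X = 0.153.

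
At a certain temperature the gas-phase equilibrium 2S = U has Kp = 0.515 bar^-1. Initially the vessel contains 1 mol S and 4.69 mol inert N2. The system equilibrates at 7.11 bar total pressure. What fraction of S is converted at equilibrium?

X = 0.432

Take 1 mol S as basis and let X be its fractional conversion, so ξ = 0.5X.
Mole table: n_S = 1 − X; n_U = 0.5X; n_I = 4.69 (inert).
Summing: n_T = 5.69 − 0.5X.
With p_i = (n_i/n_T)P, Kp = p_U / (p_S^2).
This yields a degree-2 equation in X; solving on (0,1), X = 0.432.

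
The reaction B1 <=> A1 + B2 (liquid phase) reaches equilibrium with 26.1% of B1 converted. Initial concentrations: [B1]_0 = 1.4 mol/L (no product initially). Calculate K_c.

K_c = 0.129 mol/L

Let X = conversion of B1.
Concentrations: [B1] = 1.4 − 1.4X; [A1] = 1.4X; [B2] = 1.4X.
At X = 0.261: [B1] = 1.03, [A1] = 0.365, [B2] = 0.365.
K_c = [A1] [B2] / ([B1]) = 0.129 mol/L.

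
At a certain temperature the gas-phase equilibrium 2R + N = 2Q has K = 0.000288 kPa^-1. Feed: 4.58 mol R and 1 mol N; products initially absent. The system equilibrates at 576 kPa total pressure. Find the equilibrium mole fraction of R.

y_R = 0.755

Basis: 1 mol N initially; let X = conversion of N. Extent ξ = X.
Mole table: n_R = 4.58 − 2X; n_N = 1 − X; n_Q = 2X.
n_T = Σnᵢ = 5.58 − X.
Mole fractions y_i = n_i/n_T; K = p_Q^2 / (p_R^2 p_N) with p_i = y_i·P.
Substituting and setting equal to 0.000288 kPa^-1 gives a polynomial in X; the root in (0,1) is X = 0.296.
Then n_R = 3.99, n_T = 5.28, so y_R = 0.755.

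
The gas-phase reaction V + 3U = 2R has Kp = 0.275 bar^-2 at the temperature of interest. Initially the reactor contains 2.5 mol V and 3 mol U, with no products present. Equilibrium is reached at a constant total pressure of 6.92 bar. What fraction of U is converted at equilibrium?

Basis: 3 mol U initially; let X = conversion of U. Extent ξ = X.
At extent ξ: n_V = 2.5 − X; n_U = 3 − 3X; n_R = 2X.
Summing: n_T = 5.5 − 2X.
With p_i = (n_i/n_T)P, Kp = p_R^2 / (p_V p_U^3).
Substituting and setting equal to 0.275 bar^-2 gives a polynomial in X; the root in (0,1) is X = 0.645.

X = 0.645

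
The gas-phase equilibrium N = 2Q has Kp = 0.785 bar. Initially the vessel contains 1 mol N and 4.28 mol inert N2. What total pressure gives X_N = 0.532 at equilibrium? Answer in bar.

Take 1 mol N as basis and let X be its fractional conversion, so ξ = X.
Moles: n_N = 1 − X; n_Q = 2X; n_I = 4.28 (inert).
Total moles n_T = 5.28 + X.
Kp = p_Q^2 / (p_N) with p_i = (n_i/n_T)·P.
At X = 0.532: the mole-fraction product g(X) = Π y_i^ν_i = 0.4162. Since Kp = g(X)·P^{1}, P = (Kp/g)^(1/1) = (0.785/0.4162)^(1/1) = 1.89 bar.

P = 1.89 bar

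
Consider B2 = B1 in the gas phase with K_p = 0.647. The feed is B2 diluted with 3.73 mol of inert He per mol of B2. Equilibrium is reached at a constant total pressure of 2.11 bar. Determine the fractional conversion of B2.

Basis: 1 mol B2 initially; let X = conversion of B2. Extent ξ = X.
At extent ξ: n_B2 = 1 − X; n_B1 = X; n_I = 3.73 (inert).
Since Δν = 0, n_T = 4.73 throughout.
With p_i = (n_i/n_T)P, K_p = p_B1 / (p_B2).
Setting this equal to 0.647 and taking the physical root (0 < X < 1) gives X = 0.393.

X = 0.393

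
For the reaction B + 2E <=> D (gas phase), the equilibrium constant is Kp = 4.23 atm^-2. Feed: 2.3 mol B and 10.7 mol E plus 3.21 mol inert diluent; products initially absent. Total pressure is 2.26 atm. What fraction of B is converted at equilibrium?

Take 2.3 mol B as basis and let X be its fractional conversion, so ξ = 2.3X.
Moles: n_B = 2.3 − 2.3X; n_E = 10.7 − 4.6X; n_D = 2.3X; n_I = 3.21 (inert).
n_T = Σnᵢ = 16.2 − 4.6X.
y_i = n_i/n_T, p_i = y_i·P. Kp = p_D / (p_B p_E^2).
Equating to 4.23 atm^-2 and solving on 0 < X < 1: X = 0.867.

X = 0.867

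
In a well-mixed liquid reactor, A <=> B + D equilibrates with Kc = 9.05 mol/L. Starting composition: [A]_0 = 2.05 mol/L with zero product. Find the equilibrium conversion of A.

Let X = conversion of A; extent ξ = 2.05·X mol/L.
Concentrations: [A] = 2.05 − 2.05X; [B] = 2.05X; [D] = 2.05X.
Kc = [B] [D] / ([A]).
Solving Kc = 9.05 for X ∈ (0,1): X = 0.840.

X = 0.840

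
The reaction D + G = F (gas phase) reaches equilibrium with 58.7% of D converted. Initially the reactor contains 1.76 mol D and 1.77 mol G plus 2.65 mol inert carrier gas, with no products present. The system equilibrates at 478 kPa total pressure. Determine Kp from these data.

Take 1.76 mol D as basis and let X be its fractional conversion, so ξ = 1.76X.
Moles: n_D = 1.76 − 1.76X; n_G = 1.77 − 1.76X; n_F = 1.76X; n_I = 2.65 (inert).
Summing: n_T = 6.18 − 1.76X.
At X = 0.587: n_D = 0.727, n_G = 0.737, n_F = 1.03, n_T = 5.15.
p_i = (n_i/n_T)·P. Kp = p_F / (p_D p_G) = 0.0208 kPa^-1.

Kp = 0.0208 kPa^-1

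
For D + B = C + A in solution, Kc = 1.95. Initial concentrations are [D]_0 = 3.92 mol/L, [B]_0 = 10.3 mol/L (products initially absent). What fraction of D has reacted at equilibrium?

X = 0.813

Let X = conversion of D; extent ξ = 3.92·X mol/L.
Concentrations: [D] = 3.92 − 3.92X; [B] = 10.3 − 3.92X; [C] = 3.92X; [A] = 3.92X.
Kc = [C] [A] / ([D] [B]).
Solving Kc = 1.95 for X ∈ (0,1): X = 0.813.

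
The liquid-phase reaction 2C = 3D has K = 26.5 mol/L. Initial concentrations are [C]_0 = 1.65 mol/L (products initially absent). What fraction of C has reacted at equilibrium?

Let X = conversion of C; extent ξ = 1.65X/2 mol/L.
Concentrations: [C] = 1.65 − 1.65X; [D] = 2.47X.
K = [D]^3 / ([C]^2).
Equating to 26.5 mol/L: the physical root is X = 0.720.

X = 0.720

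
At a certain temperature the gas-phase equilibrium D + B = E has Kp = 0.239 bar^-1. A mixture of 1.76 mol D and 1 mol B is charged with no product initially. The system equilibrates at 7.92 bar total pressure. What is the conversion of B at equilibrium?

X = 0.512

Let X = conversion of B (basis 1 mol B); extent of reaction ξ = X.
At extent ξ: n_D = 1.76 − X; n_B = 1 − X; n_E = X.
Total moles n_T = 2.76 − X.
Mole fractions y_i = n_i/n_T; Kp = p_E / (p_D p_B) with p_i = y_i·P.
Equating to 0.239 bar^-1 and solving on 0 < X < 1: X = 0.512.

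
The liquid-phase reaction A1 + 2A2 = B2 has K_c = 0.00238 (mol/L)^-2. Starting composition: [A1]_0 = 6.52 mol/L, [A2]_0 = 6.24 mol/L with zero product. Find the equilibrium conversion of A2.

X = 0.135

Let X = conversion of A2; extent ξ = 6.24X/2 mol/L.
Concentrations: [A1] = 6.52 − 3.12X; [A2] = 6.24 − 6.24X; [B2] = 3.12X.
K_c = [B2] / ([A1] [A2]^2).
Equating to 0.00238 (mol/L)^-2: the physical root is X = 0.135.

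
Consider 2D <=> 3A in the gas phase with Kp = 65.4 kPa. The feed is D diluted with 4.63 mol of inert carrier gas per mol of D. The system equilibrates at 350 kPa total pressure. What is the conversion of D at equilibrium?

Let X = conversion of D (basis 1 mol D); extent of reaction ξ = 0.5X.
Species balance: n_D = 1 − X; n_A = 1.5X; n_I = 4.63 (inert).
Total moles n_T = 5.63 + 0.5X.
y_i = n_i/n_T, p_i = y_i·P. Kp = p_A^3 / (p_D^2).
Equating to 65.4 kPa and solving on 0 < X < 1: X = 0.457.

X = 0.457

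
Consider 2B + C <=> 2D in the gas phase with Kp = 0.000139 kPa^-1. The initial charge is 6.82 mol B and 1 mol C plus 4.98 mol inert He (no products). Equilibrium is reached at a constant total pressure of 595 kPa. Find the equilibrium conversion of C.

X = 0.227

Take 1 mol C as basis and let X be its fractional conversion, so ξ = X.
Moles: n_B = 6.82 − 2X; n_C = 1 − X; n_D = 2X; n_I = 4.98 (inert).
Total moles n_T = 12.8 − X.
With p_i = (n_i/n_T)P, Kp = p_D^2 / (p_B^2 p_C).
This yields a degree-3 equation in X; solving on (0,1), X = 0.227.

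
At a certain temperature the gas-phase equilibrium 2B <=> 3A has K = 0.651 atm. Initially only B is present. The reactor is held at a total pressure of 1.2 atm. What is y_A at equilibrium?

y_A = 0.508

Basis: 1 mol B initially; let X = conversion of B. Extent ξ = 0.5X.
At extent ξ: n_B = 1 − X; n_A = 1.5X.
n_T = Σnᵢ = 1 + 0.5X.
With p_i = (n_i/n_T)P, K = p_A^3 / (p_B^2).
Setting this equal to 0.651 atm and taking the physical root (0 < X < 1) gives X = 0.408.
Then n_A = 0.612, n_T = 1.2, so y_A = 0.508.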